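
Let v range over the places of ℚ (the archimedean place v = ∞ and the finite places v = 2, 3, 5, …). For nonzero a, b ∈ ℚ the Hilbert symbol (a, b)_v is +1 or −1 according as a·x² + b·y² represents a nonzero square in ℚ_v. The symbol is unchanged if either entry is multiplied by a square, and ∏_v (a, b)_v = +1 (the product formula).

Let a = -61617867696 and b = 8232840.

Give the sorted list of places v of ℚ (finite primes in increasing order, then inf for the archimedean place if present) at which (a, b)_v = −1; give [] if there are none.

(a, b) ≡ (-11, 210) mod (ℚ^×)²; places V = {2, 3, 5, 7, 11, ∞}.
(a,b)_5: α=0, u≡4; β=1, v≡3 (mod 5); (4|5)=+1, (3|5)=-1; sign (−1)^0·+1^1·-1^0 = +1.
(a,b)_2: α=4, β=3; u≡5, v≡1 (mod 8); ε(u)ε(v)=0·0, αω(v)=4·0, βω(u)=3·1; sum ≡ 1  ⇒  -1.
(a,b)_7: α=2, u≡6; β=1, v≡1 (mod 7); (6|7)=-1, (1|7)=+1; sign (−1)^0·-1^1·+1^2 = -1.
(a,b)_3: α=10, u≡1; β=5, v≡1 (mod 3); (1|3)=+1, (1|3)=+1; sign (−1)^0·+1^5·+1^10 = +1.
(a,b)_11: α=3, u≡8; β=2, v≡5 (mod 11); (8|11)=-1, (5|11)=+1; sign (−1)^0·-1^2·+1^3 = +1.
(a,b)_∞: sgn(-11)=−, sgn(210)=+, so +1.
(-11, 210 / ℚ) ramifies at {2, 7}: a division algebra.

[2, 7]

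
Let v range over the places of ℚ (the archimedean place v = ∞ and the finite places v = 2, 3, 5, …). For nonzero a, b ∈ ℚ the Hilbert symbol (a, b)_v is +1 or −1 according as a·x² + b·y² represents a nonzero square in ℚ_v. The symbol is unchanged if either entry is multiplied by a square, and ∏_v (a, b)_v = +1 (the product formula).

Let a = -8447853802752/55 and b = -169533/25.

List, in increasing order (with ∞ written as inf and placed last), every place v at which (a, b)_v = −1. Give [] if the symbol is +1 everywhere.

(a, b) ≡ (-5115, -2093) mod (ℚ^×)²; places V = {2, 3, 5, 7, 11, 13, 23, 31, ∞}.
(a,b)_7: α=2, u≡2; β=1, v≡2 (mod 7); (2|7)=+1, (2|7)=+1; sign (−1)^0·+1^1·+1^2 = +1.
(a,b)_23: α=2, u≡19; β=1, v≡6 (mod 23); (19|23)=-1, (6|23)=+1; sign (−1)^0·-1^1·+1^2 = -1.
(a,b)_2: α=8, β=0; u≡5, v≡3 (mod 8); ε(u)ε(v)=0·1, αω(v)=8·1, βω(u)=0·1; sum ≡ 0  ⇒  +1.
(a,b)_31: α=1, u≡3; β=0, v≡30 (mod 31); (3|31)=-1, (30|31)=-1; sign (−1)^0·-1^0·-1^1 = -1.
(a,b)_3: α=5, u≡2; β=4, v≡1 (mod 3); (2|3)=-1, (1|3)=+1; sign (−1)^0·-1^4·+1^5 = +1.
(a,b)_11: α=-1, u≡2; β=0, v≡7 (mod 11); (2|11)=-1, (7|11)=-1; sign (−1)^0·-1^0·-1^-1 = -1.
(a,b)_5: α=-1, u≡3; β=-2, v≡2 (mod 5); (3|5)=-1, (2|5)=-1; sign (−1)^0·-1^-2·-1^-1 = -1.
(a,b)_∞: sgn(-5115)=−, sgn(-2093)=−, so -1.
(a,b)_13: α=2, u≡5; β=1, v≡2 (mod 13); (5|13)=-1, (2|13)=-1; sign (−1)^0·-1^1·-1^2 = -1.
|Ram(-5115, -2093)| = 6, even; anisotropic at {5, 11, 13, 23, 31, ∞}.

[5, 11, 13, 23, 31, inf]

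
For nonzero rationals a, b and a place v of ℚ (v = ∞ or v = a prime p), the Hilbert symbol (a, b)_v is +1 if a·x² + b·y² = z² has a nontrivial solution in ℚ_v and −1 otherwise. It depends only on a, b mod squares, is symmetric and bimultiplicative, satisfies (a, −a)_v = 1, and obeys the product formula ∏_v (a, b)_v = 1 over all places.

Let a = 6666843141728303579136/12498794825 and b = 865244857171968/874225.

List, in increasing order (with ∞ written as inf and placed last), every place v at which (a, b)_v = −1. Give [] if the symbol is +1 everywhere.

(a, b) ≡ (1547, 3) mod (ℚ^×)²; places V = {2, 3, 5, 7, 11, 13, 17, 29, ∞}.
(a,b)_2: α=22, β=16; u≡3, v≡3 (mod 8); ε(u)ε(v)=1·1, αω(v)=22·1, βω(u)=16·1; sum ≡ 1  ⇒  -1.
(a,b)_11: α=-2, u≡6; β=-2, v≡1 (mod 11); (6|11)=-1, (1|11)=+1; sign (−1)^0·-1^-2·+1^-2 = +1.
(a,b)_13: α=3, u≡7; β=2, v≡12 (mod 13); (7|13)=-1, (12|13)=+1; sign (−1)^0·-1^2·+1^3 = +1.
(a,b)_17: α=-3, u≡5; β=-2, v≡10 (mod 17); (5|17)=-1, (10|17)=-1; sign (−1)^0·-1^-2·-1^-3 = -1.
(a,b)_29: α=-2, u≡8; β=0, v≡3 (mod 29); (8|29)=-1, (3|29)=-1; sign (−1)^0·-1^0·-1^-2 = +1.
(a,b)_∞: sgn(1547)=+, sgn(3)=+, so +1.
(a,b)_3: α=16, u≡2; β=13, v≡1 (mod 3); (2|3)=-1, (1|3)=+1; sign (−1)^0·-1^13·+1^16 = -1.
(a,b)_7: α=5, u≡1; β=2, v≡3 (mod 7); (1|7)=+1, (3|7)=-1; sign (−1)^0·+1^2·-1^5 = -1.
(a,b)_5: α=-2, u≡2; β=-2, v≡2 (mod 5); (2|5)=-1, (2|5)=-1; sign (−1)^0·-1^-2·-1^-2 = +1.
|Ram(1547, 3)| = 4, even; anisotropic at {2, 3, 7, 17}.

[2, 3, 7, 17]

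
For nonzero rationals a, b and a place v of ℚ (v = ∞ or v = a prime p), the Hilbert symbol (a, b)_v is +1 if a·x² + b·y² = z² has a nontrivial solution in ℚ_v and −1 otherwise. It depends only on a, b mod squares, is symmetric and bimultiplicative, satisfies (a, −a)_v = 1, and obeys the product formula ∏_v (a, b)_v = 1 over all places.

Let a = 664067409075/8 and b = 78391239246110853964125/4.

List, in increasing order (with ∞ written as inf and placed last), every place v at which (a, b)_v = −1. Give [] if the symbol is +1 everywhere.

Mod squares: a ≡ 406, b ≡ 44485. Check v ∈ {∞, 2, 3, 5, 7, 29, 31, 41}.
v=2: v_2(a)=-3, v_2(b)=-2; units ≡ 3, 5 (mod 8); ε·ε+αω+βω = 1·0+-3·1+-2·1 ≡ 1  ⇒  (a,b)_2 = -1.
v=31: a=31^2·(≡17), b=31^3·(≡18) mod 31; (17|31)=-1, (18|31)=+1; (−1)^{2·3·15}·(-1)^3·(+1)^2 = -1.
v=5: a=5^2·(≡1), b=5^3·(≡2) mod 5; (1|5)=+1, (2|5)=-1; (−1)^{2·3·2}·(+1)^3·(-1)^2 = +1.
v=41: a=41^2·(≡10), b=41^3·(≡24) mod 41; (10|41)=+1, (24|41)=-1; (−1)^{2·3·20}·(+1)^3·(-1)^2 = +1.
v=29: a=29^1·(≡3), b=29^2·(≡9) mod 29; (3|29)=-1, (9|29)=+1; (−1)^{1·2·14}·(-1)^2·(+1)^1 = +1.
v=3: a=3^4·(≡1), b=3^2·(≡1) mod 3; (1|3)=+1, (1|3)=+1; (−1)^{4·2·1}·(+1)^2·(+1)^4 = +1.
v=7: a=7^1·(≡4), b=7^9·(≡3) mod 7; (4|7)=+1, (3|7)=-1; (−1)^{1·9·3}·(+1)^9·(-1)^1 = +1.
v=∞: 406 > 0 and 44485 > 0  ⇒  (a,b)_∞ = +1.
|Ram(406, 44485)| = 2, even; anisotropic at {2, 31}.

[2, 31]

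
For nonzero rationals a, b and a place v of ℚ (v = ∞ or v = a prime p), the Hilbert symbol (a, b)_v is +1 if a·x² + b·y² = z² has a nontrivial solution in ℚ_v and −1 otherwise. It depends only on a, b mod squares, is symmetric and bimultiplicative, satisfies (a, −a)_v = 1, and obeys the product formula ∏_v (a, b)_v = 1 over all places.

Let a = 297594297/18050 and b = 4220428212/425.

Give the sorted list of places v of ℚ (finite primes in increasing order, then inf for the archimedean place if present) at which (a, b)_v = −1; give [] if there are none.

[2, 3]

Mod squares: a ≡ 66, b ≡ 221. Check v ∈ {∞, 2, 3, 5, 7, 11, 13, 17, 19}.
v=2: v_2(a)=-1, v_2(b)=2; units ≡ 1, 5 (mod 8); ε·ε+αω+βω = 0·0+-1·1+2·0 ≡ 1  ⇒  (a,b)_2 = -1.
v=3: a=3^3·(≡1), b=3^4·(≡2) mod 3; (1|3)=+1, (2|3)=-1; (−1)^{3·4·1}·(+1)^4·(-1)^3 = -1.
v=∞: 66 > 0 and 221 > 0  ⇒  (a,b)_∞ = +1.
v=5: a=5^-2·(≡1), b=5^-2·(≡1) mod 5; (1|5)=+1, (1|5)=+1; (−1)^{-2·-2·2}·(+1)^-2·(+1)^-2 = +1.
v=19: a=19^-2·(≡17), b=19^0·(≡18) mod 19; (17|19)=+1, (18|19)=-1; (−1)^{-2·0·9}·(+1)^0·(-1)^-2 = +1.
v=7: a=7^2·(≡5), b=7^2·(≡2) mod 7; (5|7)=-1, (2|7)=+1; (−1)^{2·2·3}·(-1)^2·(+1)^2 = +1.
v=17: a=17^0·(≡9), b=17^-1·(≡15) mod 17; (9|17)=+1, (15|17)=+1; (−1)^{0·-1·8}·(+1)^-1·(+1)^0 = +1.
v=11: a=11^3·(≡10), b=11^2·(≡5) mod 11; (10|11)=-1, (5|11)=+1; (−1)^{3·2·5}·(-1)^2·(+1)^3 = +1.
v=13: a=13^2·(≡4), b=13^3·(≡10) mod 13; (4|13)=+1, (10|13)=+1; (−1)^{2·3·6}·(+1)^3·(+1)^2 = +1.
Ram(66, 221) = {2, 3}; no ℚ_2-point on the conic.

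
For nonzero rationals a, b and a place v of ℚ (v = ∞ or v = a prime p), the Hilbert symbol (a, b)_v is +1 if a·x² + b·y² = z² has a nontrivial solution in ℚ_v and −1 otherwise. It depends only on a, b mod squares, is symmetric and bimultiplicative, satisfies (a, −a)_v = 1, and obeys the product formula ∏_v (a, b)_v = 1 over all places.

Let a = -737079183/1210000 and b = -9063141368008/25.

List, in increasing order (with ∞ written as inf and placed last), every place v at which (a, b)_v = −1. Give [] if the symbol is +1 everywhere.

[7, 17, 23, inf]

Mod squares: a ≡ -23, b ≡ -7975618. Check v ∈ {∞, 2, 3, 5, 7, 11, 13, 17, 23, 31, 37, 41, 47}.
v=37: a=37^2·(≡22), b=37^0·(≡9) mod 37; (22|37)=-1, (9|37)=+1; (−1)^{2·0·18}·(-1)^0·(+1)^2 = +1.
v=2: v_2(a)=-4, v_2(b)=3; units ≡ 1, 7 (mod 8); ε·ε+αω+βω = 0·1+-4·0+3·0 ≡ 0  ⇒  (a,b)_2 = +1.
v=41: a=41^0·(≡10), b=41^2·(≡24) mod 41; (10|41)=+1, (24|41)=-1; (−1)^{0·2·20}·(+1)^2·(-1)^0 = +1.
v=5: a=5^-4·(≡2), b=5^-2·(≡2) mod 5; (2|5)=-1, (2|5)=-1; (−1)^{-4·-2·2}·(-1)^-2·(-1)^-4 = +1.
v=47: a=47^0·(≡37), b=47^1·(≡19) mod 47; (37|47)=+1, (19|47)=-1; (−1)^{0·1·23}·(+1)^1·(-1)^0 = +1.
v=3: a=3^4·(≡1), b=3^0·(≡2) mod 3; (1|3)=+1, (2|3)=-1; (−1)^{4·0·1}·(+1)^0·(-1)^4 = +1.
v=7: a=7^0·(≡6), b=7^1·(≡2) mod 7; (6|7)=-1, (2|7)=+1; (−1)^{0·1·3}·(-1)^1·(+1)^0 = -1.
v=11: a=11^-2·(≡6), b=11^0·(≡3) mod 11; (6|11)=-1, (3|11)=+1; (−1)^{-2·0·5}·(-1)^0·(+1)^-2 = +1.
v=31: a=31^0·(≡20), b=31^1·(≡30) mod 31; (20|31)=+1, (30|31)=-1; (−1)^{0·1·15}·(+1)^1·(-1)^0 = +1.
v=17: a=17^2·(≡10), b=17^1·(≡12) mod 17; (10|17)=-1, (12|17)=-1; (−1)^{2·1·8}·(-1)^1·(-1)^2 = -1.
v=∞: -23 < 0 and -7975618 < 0  ⇒  (a,b)_∞ = -1.
v=13: a=13^0·(≡9), b=13^2·(≡3) mod 13; (9|13)=+1, (3|13)=+1; (−1)^{0·2·6}·(+1)^2·(+1)^0 = +1.
v=23: a=23^1·(≡21), b=23^1·(≡22) mod 23; (21|23)=-1, (22|23)=-1; (−1)^{1·1·11}·(-1)^1·(-1)^1 = -1.
Ram(-23, -7975618) = {7, 17, 23, ∞}; no ℚ_7-point on the conic.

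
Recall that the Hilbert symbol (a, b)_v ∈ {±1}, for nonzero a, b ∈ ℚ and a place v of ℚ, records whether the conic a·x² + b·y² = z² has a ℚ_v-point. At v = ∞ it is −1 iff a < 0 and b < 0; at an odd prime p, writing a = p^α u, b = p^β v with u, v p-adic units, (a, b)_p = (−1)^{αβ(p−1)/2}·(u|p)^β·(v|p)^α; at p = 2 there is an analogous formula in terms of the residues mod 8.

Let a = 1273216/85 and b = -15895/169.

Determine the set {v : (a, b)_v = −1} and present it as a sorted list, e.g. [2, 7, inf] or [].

(a, b) ≡ (34510, -55) mod (ℚ^×)²; places V = {2, 5, 7, 11, 13, 17, 29, ∞}.
(a,b)_17: α=-1, u≡7; β=2, v≡4 (mod 17); (7|17)=-1, (4|17)=+1; sign (−1)^0·-1^2·+1^-1 = +1.
(a,b)_13: α=0, u≡5; β=-2, v≡4 (mod 13); (5|13)=-1, (4|13)=+1; sign (−1)^0·-1^-2·+1^0 = +1.
(a,b)_5: α=-1, u≡3; β=1, v≡4 (mod 5); (3|5)=-1, (4|5)=+1; sign (−1)^0·-1^1·+1^-1 = -1.
(a,b)_∞: sgn(34510)=+, sgn(-55)=−, so +1.
(a,b)_29: α=1, u≡1; β=0, v≡18 (mod 29); (1|29)=+1, (18|29)=-1; sign (−1)^0·+1^0·-1^1 = -1.
(a,b)_11: α=0, u≡4; β=1, v≡10 (mod 11); (4|11)=+1, (10|11)=-1; sign (−1)^0·+1^1·-1^0 = +1.
(a,b)_7: α=3, u≡2; β=0, v≡2 (mod 7); (2|7)=+1, (2|7)=+1; sign (−1)^0·+1^0·+1^3 = +1.
(a,b)_2: α=7, β=0; u≡7, v≡1 (mod 8); ε(u)ε(v)=1·0, αω(v)=7·0, βω(u)=0·0; sum ≡ 0  ⇒  +1.
(34510, -55 / ℚ) ramifies at {5, 29}: a division algebra.

[5, 29]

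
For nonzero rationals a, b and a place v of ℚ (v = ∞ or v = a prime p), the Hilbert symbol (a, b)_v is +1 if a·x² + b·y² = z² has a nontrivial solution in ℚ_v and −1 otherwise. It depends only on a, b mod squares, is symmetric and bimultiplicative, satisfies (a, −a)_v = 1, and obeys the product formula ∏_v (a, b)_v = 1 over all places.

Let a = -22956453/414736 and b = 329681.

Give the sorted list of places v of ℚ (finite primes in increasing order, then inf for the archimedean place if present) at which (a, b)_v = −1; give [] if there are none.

[3, 11, 17, 43]

(a, b) ≡ (-1677, 329681) mod (ℚ^×)²; places V = {2, 3, 7, 11, 13, 17, 23, 41, 43, ∞}.
(a,b)_11: α=0, u≡10; β=1, v≡7 (mod 11); (10|11)=-1, (7|11)=-1; sign (−1)^0·-1^1·-1^0 = -1.
(a,b)_∞: sgn(-1677)=−, sgn(329681)=+, so +1.
(a,b)_3: α=5, u≡2; β=0, v≡2 (mod 3); (2|3)=-1, (2|3)=-1; sign (−1)^0·-1^0·-1^5 = -1.
(a,b)_23: α=-2, u≡4; β=0, v≡22 (mod 23); (4|23)=+1, (22|23)=-1; sign (−1)^0·+1^0·-1^-2 = +1.
(a,b)_7: α=-2, u≡5; β=0, v≡2 (mod 7); (5|7)=-1, (2|7)=+1; sign (−1)^0·-1^0·+1^-2 = +1.
(a,b)_13: α=3, u≡12; β=0, v≡1 (mod 13); (12|13)=+1, (1|13)=+1; sign (−1)^0·+1^0·+1^3 = +1.
(a,b)_41: α=0, u≡1; β=1, v≡5 (mod 41); (1|41)=+1, (5|41)=+1; sign (−1)^0·+1^1·+1^0 = +1.
(a,b)_2: α=-4, β=0; u≡3, v≡1 (mod 8); ε(u)ε(v)=1·0, αω(v)=-4·0, βω(u)=0·1; sum ≡ 0  ⇒  +1.
(a,b)_43: α=1, u≡17; β=1, v≡13 (mod 43); (17|43)=+1, (13|43)=+1; sign (−1)^1·+1^1·+1^1 = -1.
(a,b)_17: α=0, u≡6; β=1, v≡13 (mod 17); (6|17)=-1, (13|17)=+1; sign (−1)^0·-1^1·+1^0 = -1.
Ram(-1677, 329681) = {3, 11, 17, 43}; no ℚ_3-point on the conic.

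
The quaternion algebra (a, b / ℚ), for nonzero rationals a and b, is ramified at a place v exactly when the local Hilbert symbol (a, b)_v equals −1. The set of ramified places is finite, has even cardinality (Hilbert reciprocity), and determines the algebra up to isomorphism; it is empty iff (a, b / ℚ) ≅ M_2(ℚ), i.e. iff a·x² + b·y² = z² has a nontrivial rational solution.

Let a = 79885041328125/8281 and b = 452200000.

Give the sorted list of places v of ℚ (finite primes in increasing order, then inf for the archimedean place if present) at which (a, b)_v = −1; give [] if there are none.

[7, 17]

Mod squares: a ≡ 5, b ≡ 11305. Check v ∈ {∞, 2, 3, 5, 7, 11, 13, 17, 19}.
v=13: a=13^-2·(≡2), b=13^0·(≡5) mod 13; (2|13)=-1, (5|13)=-1; (−1)^{-2·0·6}·(-1)^0·(-1)^-2 = +1.
v=3: a=3^4·(≡2), b=3^0·(≡1) mod 3; (2|3)=-1, (1|3)=+1; (−1)^{4·0·1}·(-1)^0·(+1)^4 = +1.
v=11: a=11^2·(≡3), b=11^0·(≡10) mod 11; (3|11)=+1, (10|11)=-1; (−1)^{2·0·5}·(+1)^0·(-1)^2 = +1.
v=∞: 5 > 0 and 11305 > 0  ⇒  (a,b)_∞ = +1.
v=2: v_2(a)=0, v_2(b)=6; units ≡ 5, 1 (mod 8); ε·ε+αω+βω = 0·0+0·0+6·1 ≡ 0  ⇒  (a,b)_2 = +1.
v=19: a=19^2·(≡7), b=19^1·(≡11) mod 19; (7|19)=+1, (11|19)=+1; (−1)^{2·1·9}·(+1)^1·(+1)^2 = +1.
v=7: a=7^-2·(≡5), b=7^1·(≡3) mod 7; (5|7)=-1, (3|7)=-1; (−1)^{-2·1·3}·(-1)^1·(-1)^-2 = -1.
v=5: a=5^7·(≡4), b=5^5·(≡4) mod 5; (4|5)=+1, (4|5)=+1; (−1)^{7·5·2}·(+1)^5·(+1)^7 = +1.
v=17: a=17^2·(≡10), b=17^1·(≡15) mod 17; (10|17)=-1, (15|17)=+1; (−1)^{2·1·8}·(-1)^1·(+1)^2 = -1.
(5, 11305 / ℚ) ramifies at {7, 17}: a division algebra.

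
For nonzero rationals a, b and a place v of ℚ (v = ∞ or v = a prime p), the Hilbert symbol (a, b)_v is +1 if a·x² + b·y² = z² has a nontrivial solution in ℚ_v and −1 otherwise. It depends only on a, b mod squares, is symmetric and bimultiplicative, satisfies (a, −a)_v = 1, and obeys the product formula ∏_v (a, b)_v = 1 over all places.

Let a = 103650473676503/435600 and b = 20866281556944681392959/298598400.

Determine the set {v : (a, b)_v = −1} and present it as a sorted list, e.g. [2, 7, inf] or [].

[2, 29, 37, 53]

Mod squares: a ≡ 1007, b ≡ 24679. Check v ∈ {∞, 2, 3, 5, 11, 13, 19, 23, 29, 37, 53}.
v=37: a=37^2·(≡17), b=37^5·(≡27) mod 37; (17|37)=-1, (27|37)=+1; (−1)^{2·5·18}·(-1)^5·(+1)^2 = -1.
v=5: a=5^-2·(≡2), b=5^-2·(≡4) mod 5; (2|5)=-1, (4|5)=+1; (−1)^{-2·-2·2}·(-1)^-2·(+1)^-2 = +1.
v=23: a=23^2·(≡13), b=23^3·(≡21) mod 23; (13|23)=+1, (21|23)=-1; (−1)^{2·3·11}·(+1)^3·(-1)^2 = +1.
v=11: a=11^-2·(≡2), b=11^0·(≡6) mod 11; (2|11)=-1, (6|11)=-1; (−1)^{-2·0·5}·(-1)^0·(-1)^-2 = +1.
v=2: v_2(a)=-4, v_2(b)=-14; units ≡ 7, 7 (mod 8); ε·ε+αω+βω = 1·1+-4·0+-14·0 ≡ 1  ⇒  (a,b)_2 = -1.
v=3: a=3^-2·(≡2), b=3^-6·(≡1) mod 3; (2|3)=-1, (1|3)=+1; (−1)^{-2·-6·1}·(-1)^-6·(+1)^-2 = +1.
v=∞: 1007 > 0 and 24679 > 0  ⇒  (a,b)_∞ = +1.
v=19: a=19^1·(≡18), b=19^2·(≡1) mod 19; (18|19)=-1, (1|19)=+1; (−1)^{1·2·9}·(-1)^2·(+1)^1 = +1.
v=53: a=53^1·(≡14), b=53^2·(≡35) mod 53; (14|53)=-1, (35|53)=-1; (−1)^{1·2·26}·(-1)^2·(-1)^1 = -1.
v=29: a=29^2·(≡26), b=29^3·(≡17) mod 29; (26|29)=-1, (17|29)=-1; (−1)^{2·3·14}·(-1)^3·(-1)^2 = -1.
v=13: a=13^2·(≡8), b=13^0·(≡11) mod 13; (8|13)=-1, (11|13)=-1; (−1)^{2·0·6}·(-1)^0·(-1)^2 = +1.
(1007, 24679 / ℚ) ramifies at {2, 29, 37, 53}: a division algebra.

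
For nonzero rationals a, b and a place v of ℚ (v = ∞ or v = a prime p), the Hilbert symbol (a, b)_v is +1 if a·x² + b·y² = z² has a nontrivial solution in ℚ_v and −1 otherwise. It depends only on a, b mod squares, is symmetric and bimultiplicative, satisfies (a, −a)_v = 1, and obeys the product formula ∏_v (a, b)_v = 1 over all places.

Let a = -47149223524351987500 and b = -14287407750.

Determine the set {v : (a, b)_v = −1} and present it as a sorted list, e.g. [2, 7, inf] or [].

[2, 5, 7, inf]

(a, b) ≡ (-1155, -1190) mod (ℚ^×)²; places V = {2, 3, 5, 7, 11, 17, ∞}.
(a,b)_11: α=3, u≡3; β=2, v≡1 (mod 11); (3|11)=+1, (1|11)=+1; sign (−1)^0·+1^2·+1^3 = +1.
(a,b)_7: α=9, u≡6; β=3, v≡6 (mod 7); (6|7)=-1, (6|7)=-1; sign (−1)^1·-1^3·-1^9 = -1.
(a,b)_3: α=5, u≡2; β=4, v≡1 (mod 3); (2|3)=-1, (1|3)=+1; sign (−1)^0·-1^4·+1^5 = +1.
(a,b)_2: α=2, β=1; u≡5, v≡5 (mod 8); ε(u)ε(v)=0·0, αω(v)=2·1, βω(u)=1·1; sum ≡ 1  ⇒  -1.
(a,b)_5: α=5, u≡4; β=3, v≡3 (mod 5); (4|5)=+1, (3|5)=-1; sign (−1)^0·+1^3·-1^5 = -1.
(a,b)_∞: sgn(-1155)=−, sgn(-1190)=−, so -1.
(a,b)_17: α=2, u≡8; β=1, v≡16 (mod 17); (8|17)=+1, (16|17)=+1; sign (−1)^0·+1^1·+1^2 = +1.
|Ram(-1155, -1190)| = 4, even; anisotropic at {2, 5, 7, ∞}.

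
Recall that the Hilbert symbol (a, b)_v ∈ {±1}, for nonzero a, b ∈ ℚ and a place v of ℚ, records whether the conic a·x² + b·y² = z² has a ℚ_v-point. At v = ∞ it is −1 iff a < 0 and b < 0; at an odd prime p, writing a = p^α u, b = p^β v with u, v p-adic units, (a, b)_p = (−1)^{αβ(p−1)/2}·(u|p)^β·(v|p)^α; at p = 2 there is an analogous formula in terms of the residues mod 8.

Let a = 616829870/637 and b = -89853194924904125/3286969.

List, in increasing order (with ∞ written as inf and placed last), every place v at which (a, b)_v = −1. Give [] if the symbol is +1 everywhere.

Mod squares: a ≡ 41990, b ≡ -482885. Check v ∈ {∞, 2, 5, 7, 11, 13, 17, 19, 23, 31, 37}.
v=∞: 41990 > 0 and -482885 < 0  ⇒  (a,b)_∞ = +1.
v=37: a=37^0·(≡35), b=37^-2·(≡23) mod 37; (35|37)=-1, (23|37)=-1; (−1)^{0·-2·18}·(-1)^-2·(-1)^0 = +1.
v=5: a=5^1·(≡2), b=5^3·(≡3) mod 5; (2|5)=-1, (3|5)=-1; (−1)^{1·3·2}·(-1)^3·(-1)^1 = +1.
v=7: a=7^-2·(≡1), b=7^-4·(≡5) mod 7; (1|7)=+1, (5|7)=-1; (−1)^{-2·-4·3}·(+1)^-4·(-1)^-2 = +1.
v=31: a=31^0·(≡5), b=31^2·(≡4) mod 31; (5|31)=+1, (4|31)=+1; (−1)^{0·2·15}·(+1)^2·(+1)^0 = +1.
v=11: a=11^0·(≡3), b=11^4·(≡1) mod 11; (3|11)=+1, (1|11)=+1; (−1)^{0·4·5}·(+1)^4·(+1)^0 = +1.
v=2: v_2(a)=1, v_2(b)=0; units ≡ 3, 3 (mod 8); ε·ε+αω+βω = 1·1+1·1+0·1 ≡ 0  ⇒  (a,b)_2 = +1.
v=19: a=19^3·(≡6), b=19^1·(≡7) mod 19; (6|19)=+1, (7|19)=+1; (−1)^{3·1·9}·(+1)^1·(+1)^3 = -1.
v=23: a=23^2·(≡10), b=23^3·(≡2) mod 23; (10|23)=-1, (2|23)=+1; (−1)^{2·3·11}·(-1)^3·(+1)^2 = -1.
v=17: a=17^1·(≡3), b=17^1·(≡15) mod 17; (3|17)=-1, (15|17)=+1; (−1)^{1·1·8}·(-1)^1·(+1)^1 = -1.
v=13: a=13^-1·(≡2), b=13^1·(≡10) mod 13; (2|13)=-1, (10|13)=+1; (−1)^{-1·1·6}·(-1)^1·(+1)^-1 = -1.
Ram(41990, -482885) = {13, 17, 19, 23}; no ℚ_13-point on the conic.

[13, 17, 19, 23]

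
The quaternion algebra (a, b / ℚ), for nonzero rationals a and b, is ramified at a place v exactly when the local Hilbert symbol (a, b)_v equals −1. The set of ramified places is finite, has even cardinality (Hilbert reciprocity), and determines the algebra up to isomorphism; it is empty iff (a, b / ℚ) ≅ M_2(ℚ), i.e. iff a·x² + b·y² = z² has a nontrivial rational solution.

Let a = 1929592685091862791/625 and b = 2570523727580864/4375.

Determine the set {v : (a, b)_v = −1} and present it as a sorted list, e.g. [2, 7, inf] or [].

(a, b) ≡ (770431, 1839018797) mod (ℚ^×)²; places V = {2, 3, 5, 7, 11, 13, 17, 19, 23, 31, 41, 43, ∞}.
(a,b)_43: α=1, u≡18; β=1, v≡11 (mod 43); (18|43)=-1, (11|43)=+1; sign (−1)^1·-1^1·+1^1 = +1.
(a,b)_17: α=2, u≡15; β=2, v≡12 (mod 17); (15|17)=+1, (12|17)=-1; sign (−1)^0·+1^2·-1^2 = +1.
(a,b)_∞: sgn(770431)=+, sgn(1839018797)=+, so +1.
(a,b)_2: α=0, β=6; u≡7, v≡5 (mod 8); ε(u)ε(v)=1·0, αω(v)=0·1, βω(u)=6·0; sum ≡ 0  ⇒  +1.
(a,b)_19: α=1, u≡10; β=1, v≡1 (mod 19); (10|19)=-1, (1|19)=+1; sign (−1)^1·-1^1·+1^1 = +1.
(a,b)_31: α=2, u≡19; β=1, v≡13 (mod 31); (19|31)=+1, (13|31)=-1; sign (−1)^0·+1^1·-1^2 = +1.
(a,b)_13: α=2, u≡1; β=0, v≡6 (mod 13); (1|13)=+1, (6|13)=-1; sign (−1)^0·+1^0·-1^2 = +1.
(a,b)_41: α=1, u≡6; β=1, v≡22 (mod 41); (6|41)=-1, (22|41)=-1; sign (−1)^0·-1^1·-1^1 = +1.
(a,b)_5: α=-4, u≡1; β=-4, v≡2 (mod 5); (1|5)=+1, (2|5)=-1; sign (−1)^0·+1^-4·-1^-4 = +1.
(a,b)_23: α=1, u≡3; β=3, v≡8 (mod 23); (3|23)=+1, (8|23)=+1; sign (−1)^1·+1^3·+1^1 = -1.
(a,b)_3: α=2, u≡1; β=0, v≡2 (mod 3); (1|3)=+1, (2|3)=-1; sign (−1)^0·+1^0·-1^2 = +1.
(a,b)_7: α=2, u≡4; β=-1, v≡3 (mod 7); (4|7)=+1, (3|7)=-1; sign (−1)^0·+1^-1·-1^2 = +1.
(a,b)_11: α=2, u≡7; β=1, v≡3 (mod 11); (7|11)=-1, (3|11)=+1; sign (−1)^0·-1^1·+1^2 = -1.
(770431, 1839018797 / ℚ) ramifies at {11, 23}: a division algebra.

[11, 23]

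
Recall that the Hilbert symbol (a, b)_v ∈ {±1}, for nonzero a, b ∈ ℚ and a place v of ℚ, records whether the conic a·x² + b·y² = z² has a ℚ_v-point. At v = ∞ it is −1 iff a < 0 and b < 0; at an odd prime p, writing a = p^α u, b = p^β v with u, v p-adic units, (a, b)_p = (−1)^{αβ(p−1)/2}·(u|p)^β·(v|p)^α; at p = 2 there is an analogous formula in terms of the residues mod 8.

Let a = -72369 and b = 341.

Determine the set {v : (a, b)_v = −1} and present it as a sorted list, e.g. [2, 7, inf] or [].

[]

(a, b) ≡ (-8041, 341) mod (ℚ^×)²; places V = {2, 3, 11, 17, 31, 43, ∞}.
(a,b)_∞: sgn(-8041)=−, sgn(341)=+, so +1.
(a,b)_3: α=2, u≡2; β=0, v≡2 (mod 3); (2|3)=-1, (2|3)=-1; sign (−1)^0·-1^0·-1^2 = +1.
(a,b)_43: α=1, u≡37; β=0, v≡40 (mod 43); (37|43)=-1, (40|43)=+1; sign (−1)^0·-1^0·+1^1 = +1.
(a,b)_11: α=1, u≡10; β=1, v≡9 (mod 11); (10|11)=-1, (9|11)=+1; sign (−1)^1·-1^1·+1^1 = +1.
(a,b)_17: α=1, u≡10; β=0, v≡1 (mod 17); (10|17)=-1, (1|17)=+1; sign (−1)^0·-1^0·+1^1 = +1.
(a,b)_31: α=0, u≡16; β=1, v≡11 (mod 31); (16|31)=+1, (11|31)=-1; sign (−1)^0·+1^1·-1^0 = +1.
(a,b)_2: α=0, β=0; u≡7, v≡5 (mod 8); ε(u)ε(v)=1·0, αω(v)=0·1, βω(u)=0·0; sum ≡ 0  ⇒  +1.
Ram(a, b) = ∅: the form -8041·x² + 341·y² − z² is isotropic over every ℚ_v, so by Hasse–Minkowski it is isotropic over ℚ.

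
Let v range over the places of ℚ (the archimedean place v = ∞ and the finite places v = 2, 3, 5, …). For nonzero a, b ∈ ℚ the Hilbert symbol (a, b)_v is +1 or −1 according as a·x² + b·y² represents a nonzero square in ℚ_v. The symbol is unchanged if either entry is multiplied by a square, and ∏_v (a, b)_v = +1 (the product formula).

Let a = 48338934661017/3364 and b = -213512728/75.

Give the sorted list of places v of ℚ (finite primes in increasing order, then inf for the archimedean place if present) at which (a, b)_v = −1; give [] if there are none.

[3, 13]

(a, b) ≡ (1833, -3666) mod (ℚ^×)²; places V = {2, 3, 5, 7, 11, 13, 19, 29, 37, 47, ∞}.
(a,b)_5: α=0, u≡3; β=-2, v≡4 (mod 5); (3|5)=-1, (4|5)=+1; sign (−1)^0·-1^-2·+1^0 = +1.
(a,b)_∞: sgn(1833)=+, sgn(-3666)=−, so +1.
(a,b)_47: α=1, u≡35; β=1, v≡7 (mod 47); (35|47)=-1, (7|47)=+1; sign (−1)^1·-1^1·+1^1 = +1.
(a,b)_19: α=2, u≡5; β=2, v≡16 (mod 19); (5|19)=+1, (16|19)=+1; sign (−1)^0·+1^2·+1^2 = +1.
(a,b)_13: α=1, u≡6; β=1, v≡4 (mod 13); (6|13)=-1, (4|13)=+1; sign (−1)^0·-1^1·+1^1 = -1.
(a,b)_7: α=2, u≡5; β=0, v≡1 (mod 7); (5|7)=-1, (1|7)=+1; sign (−1)^0·-1^0·+1^2 = +1.
(a,b)_37: α=2, u≡13; β=0, v≡27 (mod 37); (13|37)=-1, (27|37)=+1; sign (−1)^0·-1^0·+1^2 = +1.
(a,b)_2: α=-2, β=3; u≡1, v≡7 (mod 8); ε(u)ε(v)=0·1, αω(v)=-2·0, βω(u)=3·0; sum ≡ 0  ⇒  +1.
(a,b)_11: α=2, u≡2; β=2, v≡7 (mod 11); (2|11)=-1, (7|11)=-1; sign (−1)^0·-1^2·-1^2 = +1.
(a,b)_3: α=3, u≡2; β=-1, v≡2 (mod 3); (2|3)=-1, (2|3)=-1; sign (−1)^1·-1^-1·-1^3 = -1.
(a,b)_29: α=-2, u≡1; β=0, v≡19 (mod 29); (1|29)=+1, (19|29)=-1; sign (−1)^0·+1^0·-1^-2 = +1.
|Ram(1833, -3666)| = 2, even; anisotropic at {3, 13}.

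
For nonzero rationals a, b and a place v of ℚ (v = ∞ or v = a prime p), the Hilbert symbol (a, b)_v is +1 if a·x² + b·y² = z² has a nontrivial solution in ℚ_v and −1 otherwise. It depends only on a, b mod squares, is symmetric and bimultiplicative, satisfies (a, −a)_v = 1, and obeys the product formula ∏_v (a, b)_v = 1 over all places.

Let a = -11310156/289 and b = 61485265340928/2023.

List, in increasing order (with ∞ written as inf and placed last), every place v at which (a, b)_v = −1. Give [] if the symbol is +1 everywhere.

[2, 7, 11, 13]

(a, b) ≡ (-11, 6006) mod (ℚ^×)²; places V = {2, 3, 7, 11, 13, 17, ∞}.
(a,b)_13: α=4, u≡11; β=5, v≡7 (mod 13); (11|13)=-1, (7|13)=-1; sign (−1)^0·-1^5·-1^4 = -1.
(a,b)_11: α=1, u≡6; β=3, v≡6 (mod 11); (6|11)=-1, (6|11)=-1; sign (−1)^1·-1^3·-1^1 = -1.
(a,b)_3: α=2, u≡1; β=5, v≡1 (mod 3); (1|3)=+1, (1|3)=+1; sign (−1)^0·+1^5·+1^2 = +1.
(a,b)_17: α=-2, u≡12; β=-2, v≡3 (mod 17); (12|17)=-1, (3|17)=-1; sign (−1)^0·-1^-2·-1^-2 = +1.
(a,b)_∞: sgn(-11)=−, sgn(6006)=+, so +1.
(a,b)_7: α=0, u≡5; β=-1, v≡1 (mod 7); (5|7)=-1, (1|7)=+1; sign (−1)^0·-1^-1·+1^0 = -1.
(a,b)_2: α=2, β=9; u≡5, v≡3 (mod 8); ε(u)ε(v)=0·1, αω(v)=2·1, βω(u)=9·1; sum ≡ 1  ⇒  -1.
|Ram(-11, 6006)| = 4, even; anisotropic at {2, 7, 11, 13}.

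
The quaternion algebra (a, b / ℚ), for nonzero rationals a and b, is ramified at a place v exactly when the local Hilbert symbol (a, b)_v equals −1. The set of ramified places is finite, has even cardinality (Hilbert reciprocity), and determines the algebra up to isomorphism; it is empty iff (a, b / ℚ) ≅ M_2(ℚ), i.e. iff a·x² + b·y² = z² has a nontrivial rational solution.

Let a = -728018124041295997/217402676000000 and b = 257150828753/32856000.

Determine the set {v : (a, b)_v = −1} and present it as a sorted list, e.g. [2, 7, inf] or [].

[2, 5, 13, 29]

Mod squares: a ≡ -377, b ≡ 5655. Check v ∈ {∞, 2, 3, 5, 7, 13, 17, 29, 37, 41}.
v=41: a=41^4·(≡36), b=41^2·(≡38) mod 41; (36|41)=+1, (38|41)=-1; (−1)^{4·2·20}·(+1)^2·(-1)^4 = +1.
v=7: a=7^4·(≡2), b=7^4·(≡3) mod 7; (2|7)=+1, (3|7)=-1; (−1)^{4·4·3}·(+1)^4·(-1)^4 = +1.
v=17: a=17^2·(≡5), b=17^0·(≡5) mod 17; (5|17)=-1, (5|17)=-1; (−1)^{2·0·8}·(-1)^0·(-1)^2 = +1.
v=∞: -377 < 0 and 5655 > 0  ⇒  (a,b)_∞ = +1.
v=2: v_2(a)=-8, v_2(b)=-6; units ≡ 7, 7 (mod 8); ε·ε+αω+βω = 1·1+-8·0+-6·0 ≡ 1  ⇒  (a,b)_2 = -1.
v=5: a=5^-6·(≡2), b=5^-3·(≡1) mod 5; (2|5)=-1, (1|5)=+1; (−1)^{-6·-3·2}·(-1)^-3·(+1)^-6 = -1.
v=29: a=29^-1·(≡28), b=29^1·(≡3) mod 29; (28|29)=+1, (3|29)=-1; (−1)^{-1·1·14}·(+1)^1·(-1)^-1 = -1.
v=13: a=13^5·(≡1), b=13^3·(≡7) mod 13; (1|13)=+1, (7|13)=-1; (−1)^{5·3·6}·(+1)^3·(-1)^5 = -1.
v=3: a=3^0·(≡1), b=3^-1·(≡1) mod 3; (1|3)=+1, (1|3)=+1; (−1)^{0·-1·1}·(+1)^-1·(+1)^0 = +1.
v=37: a=37^-4·(≡33), b=37^-2·(≡15) mod 37; (33|37)=+1, (15|37)=-1; (−1)^{-4·-2·18}·(+1)^-2·(-1)^-4 = +1.
(-377, 5655 / ℚ) ramifies at {2, 5, 13, 29}: a division algebra.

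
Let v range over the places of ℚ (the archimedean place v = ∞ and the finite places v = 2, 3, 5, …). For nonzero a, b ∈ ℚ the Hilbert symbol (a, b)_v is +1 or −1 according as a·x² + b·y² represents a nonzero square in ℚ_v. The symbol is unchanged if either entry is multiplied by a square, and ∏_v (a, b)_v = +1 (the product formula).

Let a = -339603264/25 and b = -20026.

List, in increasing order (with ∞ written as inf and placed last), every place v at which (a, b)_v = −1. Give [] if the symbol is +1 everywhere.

[13, 17, 19, inf]

Mod squares: a ≡ -589589, b ≡ -20026. Check v ∈ {∞, 2, 3, 5, 7, 11, 13, 17, 19, 31}.
v=31: a=31^1·(≡17), b=31^1·(≡5) mod 31; (17|31)=-1, (5|31)=+1; (−1)^{1·1·15}·(-1)^1·(+1)^1 = +1.
v=13: a=13^1·(≡10), b=13^0·(≡7) mod 13; (10|13)=+1, (7|13)=-1; (−1)^{1·0·6}·(+1)^0·(-1)^1 = -1.
v=19: a=19^1·(≡15), b=19^1·(≡10) mod 19; (15|19)=-1, (10|19)=-1; (−1)^{1·1·9}·(-1)^1·(-1)^1 = -1.
v=7: a=7^1·(≡2), b=7^0·(≡1) mod 7; (2|7)=+1, (1|7)=+1; (−1)^{1·0·3}·(+1)^0·(+1)^1 = +1.
v=11: a=11^1·(≡9), b=11^0·(≡5) mod 11; (9|11)=+1, (5|11)=+1; (−1)^{1·0·5}·(+1)^0·(+1)^1 = +1.
v=∞: -589589 < 0 and -20026 < 0  ⇒  (a,b)_∞ = -1.
v=3: a=3^2·(≡1), b=3^0·(≡2) mod 3; (1|3)=+1, (2|3)=-1; (−1)^{2·0·1}·(+1)^0·(-1)^2 = +1.
v=2: v_2(a)=6, v_2(b)=1; units ≡ 3, 3 (mod 8); ε·ε+αω+βω = 1·1+6·1+1·1 ≡ 0  ⇒  (a,b)_2 = +1.
v=5: a=5^-2·(≡1), b=5^0·(≡4) mod 5; (1|5)=+1, (4|5)=+1; (−1)^{-2·0·2}·(+1)^0·(+1)^-2 = +1.
v=17: a=17^0·(≡3), b=17^1·(≡12) mod 17; (3|17)=-1, (12|17)=-1; (−1)^{0·1·8}·(-1)^1·(-1)^0 = -1.
|Ram(-589589, -20026)| = 4, even; anisotropic at {13, 17, 19, ∞}.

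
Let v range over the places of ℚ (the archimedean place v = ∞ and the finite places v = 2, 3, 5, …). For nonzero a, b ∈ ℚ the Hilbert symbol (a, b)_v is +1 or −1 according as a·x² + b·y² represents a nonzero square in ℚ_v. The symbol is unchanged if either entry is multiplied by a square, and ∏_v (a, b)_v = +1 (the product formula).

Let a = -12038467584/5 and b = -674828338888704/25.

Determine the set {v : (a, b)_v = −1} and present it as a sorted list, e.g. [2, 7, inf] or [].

Mod squares: a ≡ -86955, b ≡ -41106. Check v ∈ {∞, 2, 3, 5, 7, 11, 13, 17, 31}.
v=31: a=31^1·(≡16), b=31^1·(≡7) mod 31; (16|31)=+1, (7|31)=+1; (−1)^{1·1·15}·(+1)^1·(+1)^1 = -1.
v=13: a=13^2·(≡11), b=13^3·(≡12) mod 13; (11|13)=-1, (12|13)=+1; (−1)^{2·3·6}·(-1)^3·(+1)^2 = -1.
v=5: a=5^-1·(≡1), b=5^-2·(≡1) mod 5; (1|5)=+1, (1|5)=+1; (−1)^{-1·-2·2}·(+1)^-2·(+1)^-1 = +1.
v=3: a=3^1·(≡1), b=3^1·(≡2) mod 3; (1|3)=+1, (2|3)=-1; (−1)^{1·1·1}·(+1)^1·(-1)^1 = +1.
v=17: a=17^1·(≡13), b=17^1·(≡8) mod 17; (13|17)=+1, (8|17)=+1; (−1)^{1·1·8}·(+1)^1·(+1)^1 = +1.
v=7: a=7^0·(≡5), b=7^2·(≡3) mod 7; (5|7)=-1, (3|7)=-1; (−1)^{0·2·3}·(-1)^2·(-1)^0 = +1.
v=11: a=11^1·(≡3), b=11^2·(≡4) mod 11; (3|11)=+1, (4|11)=+1; (−1)^{1·2·5}·(+1)^2·(+1)^1 = +1.
v=2: v_2(a)=12, v_2(b)=15; units ≡ 5, 7 (mod 8); ε·ε+αω+βω = 0·1+12·0+15·1 ≡ 1  ⇒  (a,b)_2 = -1.
v=∞: -86955 < 0 and -41106 < 0  ⇒  (a,b)_∞ = -1.
(-86955, -41106 / ℚ) ramifies at {2, 13, 31, ∞}: a division algebra.

[2, 13, 31, inf]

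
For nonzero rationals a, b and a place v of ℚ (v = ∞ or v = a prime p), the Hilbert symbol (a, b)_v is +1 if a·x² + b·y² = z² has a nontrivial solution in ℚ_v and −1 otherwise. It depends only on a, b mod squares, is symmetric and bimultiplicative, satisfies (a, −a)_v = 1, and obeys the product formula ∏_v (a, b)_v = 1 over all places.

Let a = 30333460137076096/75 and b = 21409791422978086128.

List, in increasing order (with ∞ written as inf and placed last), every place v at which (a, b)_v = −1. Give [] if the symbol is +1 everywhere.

[3, 7, 13, 17]

(a, b) ≡ (9282, 143) mod (ℚ^×)²; places V = {2, 3, 5, 7, 11, 13, 17, 23, ∞}.
(a,b)_13: α=3, u≡10; β=1, v≡2 (mod 13); (10|13)=+1, (2|13)=-1; sign (−1)^0·+1^1·-1^3 = -1.
(a,b)_11: α=2, u≡4; β=3, v≡7 (mod 11); (4|11)=+1, (7|11)=-1; sign (−1)^0·+1^3·-1^2 = +1.
(a,b)_23: α=2, u≡2; β=2, v≡17 (mod 23); (2|23)=+1, (17|23)=-1; sign (−1)^0·+1^2·-1^2 = +1.
(a,b)_2: α=7, β=4; u≡1, v≡7 (mod 8); ε(u)ε(v)=0·1, αω(v)=7·0, βω(u)=4·0; sum ≡ 0  ⇒  +1.
(a,b)_5: α=-2, u≡2; β=0, v≡3 (mod 5); (2|5)=-1, (3|5)=-1; sign (−1)^0·-1^0·-1^-2 = +1.
(a,b)_3: α=-1, u≡1; β=6, v≡2 (mod 3); (1|3)=+1, (2|3)=-1; sign (−1)^0·+1^6·-1^-1 = -1.
(a,b)_7: α=3, u≡6; β=4, v≡3 (mod 7); (6|7)=-1, (3|7)=-1; sign (−1)^0·-1^4·-1^3 = -1.
(a,b)_∞: sgn(9282)=+, sgn(143)=+, so +1.
(a,b)_17: α=3, u≡1; β=4, v≡3 (mod 17); (1|17)=+1, (3|17)=-1; sign (−1)^0·+1^4·-1^3 = -1.
Ram(9282, 143) = {3, 7, 13, 17}; no ℚ_3-point on the conic.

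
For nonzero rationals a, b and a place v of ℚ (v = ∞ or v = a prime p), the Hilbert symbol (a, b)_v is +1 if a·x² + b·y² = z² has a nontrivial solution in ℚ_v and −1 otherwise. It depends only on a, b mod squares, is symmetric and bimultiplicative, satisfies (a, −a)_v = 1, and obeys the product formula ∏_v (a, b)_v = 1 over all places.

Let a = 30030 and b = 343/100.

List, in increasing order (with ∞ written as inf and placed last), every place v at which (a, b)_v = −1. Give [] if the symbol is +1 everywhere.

Mod squares: a ≡ 30030, b ≡ 7. Check v ∈ {∞, 2, 3, 5, 7, 11, 13}.
v=2: v_2(a)=1, v_2(b)=-2; units ≡ 7, 7 (mod 8); ε·ε+αω+βω = 1·1+1·0+-2·0 ≡ 1  ⇒  (a,b)_2 = -1.
v=13: a=13^1·(≡9), b=13^0·(≡2) mod 13; (9|13)=+1, (2|13)=-1; (−1)^{1·0·6}·(+1)^0·(-1)^1 = -1.
v=3: a=3^1·(≡2), b=3^0·(≡1) mod 3; (2|3)=-1, (1|3)=+1; (−1)^{1·0·1}·(-1)^0·(+1)^1 = +1.
v=∞: 30030 > 0 and 7 > 0  ⇒  (a,b)_∞ = +1.
v=11: a=11^1·(≡2), b=11^0·(≡2) mod 11; (2|11)=-1, (2|11)=-1; (−1)^{1·0·5}·(-1)^0·(-1)^1 = -1.
v=7: a=7^1·(≡6), b=7^3·(≡4) mod 7; (6|7)=-1, (4|7)=+1; (−1)^{1·3·3}·(-1)^3·(+1)^1 = +1.
v=5: a=5^1·(≡1), b=5^-2·(≡2) mod 5; (1|5)=+1, (2|5)=-1; (−1)^{1·-2·2}·(+1)^-2·(-1)^1 = -1.
|Ram(30030, 7)| = 4, even; anisotropic at {2, 5, 11, 13}.

[2, 5, 11, 13]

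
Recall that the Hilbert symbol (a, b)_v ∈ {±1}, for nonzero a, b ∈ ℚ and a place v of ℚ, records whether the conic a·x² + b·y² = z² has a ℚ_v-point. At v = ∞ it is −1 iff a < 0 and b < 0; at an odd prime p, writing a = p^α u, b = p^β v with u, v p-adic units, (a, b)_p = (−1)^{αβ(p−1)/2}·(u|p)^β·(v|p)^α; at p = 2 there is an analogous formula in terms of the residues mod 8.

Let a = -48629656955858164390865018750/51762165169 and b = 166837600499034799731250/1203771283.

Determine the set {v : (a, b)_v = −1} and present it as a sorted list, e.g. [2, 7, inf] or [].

[2, 5, 7, 19, 29, 43]

Mod squares: a ≡ -2030, b ≡ 57190. Check v ∈ {∞, 2, 5, 7, 11, 13, 19, 23, 29, 37, 43, 53}.
v=5: a=5^5·(≡1), b=5^5·(≡3) mod 5; (1|5)=+1, (3|5)=-1; (−1)^{5·5·2}·(+1)^5·(-1)^5 = -1.
v=19: a=19^4·(≡13), b=19^3·(≡18) mod 19; (13|19)=-1, (18|19)=-1; (−1)^{4·3·9}·(-1)^3·(-1)^4 = -1.
v=13: a=13^-2·(≡7), b=13^-2·(≡4) mod 13; (7|13)=-1, (4|13)=+1; (−1)^{-2·-2·6}·(-1)^-2·(+1)^-2 = +1.
v=23: a=23^6·(≡15), b=23^4·(≡1) mod 23; (15|23)=-1, (1|23)=+1; (−1)^{6·4·11}·(-1)^4·(+1)^6 = +1.
v=43: a=43^-2·(≡28), b=43^-1·(≡35) mod 43; (28|43)=-1, (35|43)=+1; (−1)^{-2·-1·21}·(-1)^-1·(+1)^-2 = -1.
v=53: a=53^2·(≡10), b=53^2·(≡23) mod 53; (10|53)=+1, (23|53)=-1; (−1)^{2·2·26}·(+1)^2·(-1)^2 = +1.
v=29: a=29^5·(≡10), b=29^4·(≡2) mod 29; (10|29)=-1, (2|29)=-1; (−1)^{5·4·14}·(-1)^4·(-1)^5 = -1.
v=∞: -2030 < 0 and 57190 > 0  ⇒  (a,b)_∞ = +1.
v=11: a=11^-2·(≡9), b=11^-2·(≡9) mod 11; (9|11)=+1, (9|11)=+1; (−1)^{-2·-2·5}·(+1)^-2·(+1)^-2 = +1.
v=2: v_2(a)=1, v_2(b)=1; units ≡ 1, 3 (mod 8); ε·ε+αω+βω = 0·1+1·1+1·0 ≡ 1  ⇒  (a,b)_2 = -1.
v=37: a=37^-2·(≡15), b=37^-2·(≡34) mod 37; (15|37)=-1, (34|37)=+1; (−1)^{-2·-2·18}·(-1)^-2·(+1)^-2 = +1.
v=7: a=7^1·(≡4), b=7^1·(≡4) mod 7; (4|7)=+1, (4|7)=+1; (−1)^{1·1·3}·(+1)^1·(+1)^1 = -1.
|Ram(-2030, 57190)| = 6, even; anisotropic at {2, 5, 7, 19, 29, 43}.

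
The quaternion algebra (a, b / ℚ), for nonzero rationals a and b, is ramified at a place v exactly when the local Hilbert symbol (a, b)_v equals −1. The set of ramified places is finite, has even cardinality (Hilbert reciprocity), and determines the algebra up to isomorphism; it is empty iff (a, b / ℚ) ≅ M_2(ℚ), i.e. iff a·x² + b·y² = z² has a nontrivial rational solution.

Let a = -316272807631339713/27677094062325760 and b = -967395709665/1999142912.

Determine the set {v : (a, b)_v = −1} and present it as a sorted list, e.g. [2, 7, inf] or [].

Mod squares: a ≡ -330, b ≡ -770. Check v ∈ {∞, 2, 3, 5, 7, 11, 13, 19, 31}.
v=∞: -330 < 0 and -770 < 0  ⇒  (a,b)_∞ = -1.
v=5: a=5^-1·(≡1), b=5^1·(≡1) mod 5; (1|5)=+1, (1|5)=+1; (−1)^{-1·1·2}·(+1)^1·(+1)^-1 = +1.
v=13: a=13^-4·(≡2), b=13^-2·(≡9) mod 13; (2|13)=-1, (9|13)=+1; (−1)^{-4·-2·6}·(-1)^-2·(+1)^-4 = +1.
v=7: a=7^6·(≡3), b=7^5·(≡2) mod 7; (3|7)=-1, (2|7)=+1; (−1)^{6·5·3}·(-1)^5·(+1)^6 = -1.
v=2: v_2(a)=-29, v_2(b)=-15; units ≡ 3, 7 (mod 8); ε·ε+αω+βω = 1·1+-29·0+-15·1 ≡ 0  ⇒  (a,b)_2 = +1.
v=11: a=11^3·(≡5), b=11^3·(≡6) mod 11; (5|11)=+1, (6|11)=-1; (−1)^{3·3·5}·(+1)^3·(-1)^3 = +1.
v=19: a=19^-2·(≡13), b=19^-2·(≡6) mod 19; (13|19)=-1, (6|19)=+1; (−1)^{-2·-2·9}·(-1)^-2·(+1)^-2 = +1.
v=3: a=3^7·(≡1), b=3^2·(≡1) mod 3; (1|3)=+1, (1|3)=+1; (−1)^{7·2·1}·(+1)^2·(+1)^7 = +1.
v=31: a=31^4·(≡3), b=31^2·(≡16) mod 31; (3|31)=-1, (16|31)=+1; (−1)^{4·2·15}·(-1)^2·(+1)^4 = +1.
Ram(-330, -770) = {7, ∞}; no ℚ_7-point on the conic.

[7, inf]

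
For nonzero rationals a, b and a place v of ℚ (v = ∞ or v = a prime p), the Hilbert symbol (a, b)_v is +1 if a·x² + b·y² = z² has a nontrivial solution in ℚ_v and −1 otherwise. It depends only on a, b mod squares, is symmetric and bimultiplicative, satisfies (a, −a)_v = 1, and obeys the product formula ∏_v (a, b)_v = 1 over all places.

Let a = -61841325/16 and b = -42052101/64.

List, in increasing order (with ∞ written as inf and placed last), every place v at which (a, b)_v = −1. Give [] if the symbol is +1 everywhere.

Mod squares: a ≡ -14637, b ≡ -861. Check v ∈ {∞, 2, 3, 5, 7, 13, 17, 41}.
v=5: a=5^2·(≡2), b=5^0·(≡1) mod 5; (2|5)=-1, (1|5)=+1; (−1)^{2·0·2}·(-1)^0·(+1)^2 = +1.
v=41: a=41^1·(≡22), b=41^1·(≡39) mod 41; (22|41)=-1, (39|41)=+1; (−1)^{1·1·20}·(-1)^1·(+1)^1 = -1.
v=17: a=17^1·(≡14), b=17^2·(≡10) mod 17; (14|17)=-1, (10|17)=-1; (−1)^{1·2·8}·(-1)^2·(-1)^1 = -1.
v=2: v_2(a)=-4, v_2(b)=-6; units ≡ 3, 3 (mod 8); ε·ε+αω+βω = 1·1+-4·1+-6·1 ≡ 1  ⇒  (a,b)_2 = -1.
v=3: a=3^1·(≡2), b=3^1·(≡1) mod 3; (2|3)=-1, (1|3)=+1; (−1)^{1·1·1}·(-1)^1·(+1)^1 = +1.
v=13: a=13^2·(≡4), b=13^2·(≡9) mod 13; (4|13)=+1, (9|13)=+1; (−1)^{2·2·6}·(+1)^2·(+1)^2 = +1.
v=∞: -14637 < 0 and -861 < 0  ⇒  (a,b)_∞ = -1.
v=7: a=7^1·(≡4), b=7^1·(≡6) mod 7; (4|7)=+1, (6|7)=-1; (−1)^{1·1·3}·(+1)^1·(-1)^1 = +1.
(-14637, -861 / ℚ) ramifies at {2, 17, 41, ∞}: a division algebra.

[2, 17, 41, inf]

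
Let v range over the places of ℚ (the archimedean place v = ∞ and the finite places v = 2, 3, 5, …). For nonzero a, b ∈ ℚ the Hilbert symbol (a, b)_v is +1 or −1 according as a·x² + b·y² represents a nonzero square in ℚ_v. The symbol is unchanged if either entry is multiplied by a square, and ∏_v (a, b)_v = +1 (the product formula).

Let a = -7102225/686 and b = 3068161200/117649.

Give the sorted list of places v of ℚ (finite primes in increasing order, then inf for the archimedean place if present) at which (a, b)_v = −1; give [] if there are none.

(a, b) ≡ (-14, 3) mod (ℚ^×)²; places V = {2, 3, 5, 7, 13, 41, ∞}.
(a,b)_5: α=2, u≡1; β=2, v≡2 (mod 5); (1|5)=+1, (2|5)=-1; sign (−1)^0·+1^2·-1^2 = +1.
(a,b)_3: α=0, u≡1; β=3, v≡1 (mod 3); (1|3)=+1, (1|3)=+1; sign (−1)^0·+1^3·+1^0 = +1.
(a,b)_41: α=2, u≡30; β=2, v≡35 (mod 41); (30|41)=-1, (35|41)=-1; sign (−1)^0·-1^2·-1^2 = +1.
(a,b)_7: α=-3, u≡5; β=-6, v≡6 (mod 7); (5|7)=-1, (6|7)=-1; sign (−1)^0·-1^-6·-1^-3 = -1.
(a,b)_∞: sgn(-14)=−, sgn(3)=+, so +1.
(a,b)_2: α=-1, β=4; u≡1, v≡3 (mod 8); ε(u)ε(v)=0·1, αω(v)=-1·1, βω(u)=4·0; sum ≡ 1  ⇒  -1.
(a,b)_13: α=2, u≡3; β=2, v≡12 (mod 13); (3|13)=+1, (12|13)=+1; sign (−1)^0·+1^2·+1^2 = +1.
|Ram(-14, 3)| = 2, even; anisotropic at {2, 7}.

[2, 7]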